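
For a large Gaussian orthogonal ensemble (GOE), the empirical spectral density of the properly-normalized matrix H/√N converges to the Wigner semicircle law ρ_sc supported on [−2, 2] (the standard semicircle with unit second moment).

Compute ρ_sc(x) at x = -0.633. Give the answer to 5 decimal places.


ρ_sc(x) = (1/(2π)) √(4 − x²). With x = -0.633:
  4 − x² = 4 − (-0.633)² = 4 − 0.400689 = 3.599311.
  √(4 − x²) = 1.897185.
  1/(2π) = 0.159155.
  ρ_sc(-0.633) = 0.159155 · 1.897185 = 0.301946.

Rounded to 5 decimal places: ρ_sc(-0.633) ≈ 0.30195.


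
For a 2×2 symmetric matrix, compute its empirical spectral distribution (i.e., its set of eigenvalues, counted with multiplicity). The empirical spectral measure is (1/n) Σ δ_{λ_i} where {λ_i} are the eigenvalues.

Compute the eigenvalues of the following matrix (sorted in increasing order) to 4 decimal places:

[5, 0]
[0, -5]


Since M is real symmetric, both eigenvalues are real; they are the roots of det(λI − M) = λ² − (tr M) λ + det M.
tr M = 5 + (-5) = 0.
det M = 5·(-5) − 0² = -25 − 0 = -25.
Characteristic polynomial: λ² − 25 = 0.
Discriminant Δ = (tr M)² − 4·det M = 0 − (-100) = 100; √Δ = 10.000000.
λ = (tr M ± √Δ)/2 = (0 ± 10.000000)/2, giving (tr M − √Δ)/2 = -5.0000 and (tr M + √Δ)/2 = 5.0000.

Eigenvalues sorted in increasing order: [-5.0000, 5.0000].


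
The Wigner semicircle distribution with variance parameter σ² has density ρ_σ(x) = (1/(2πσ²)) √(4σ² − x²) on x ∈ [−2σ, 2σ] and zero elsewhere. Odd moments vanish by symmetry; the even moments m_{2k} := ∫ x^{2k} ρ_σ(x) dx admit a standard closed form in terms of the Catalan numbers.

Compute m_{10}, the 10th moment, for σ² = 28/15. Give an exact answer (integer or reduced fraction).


By the scaled semicircle moment identity, m_{2k} = σ^{2k} · C_k with k = 5.
C_5 = (1/(k+1)) · C(2k, k) = (1/6) · C(10, 5) = (1/6) · 252 = 42.
σ^{2k} = (σ²)^k = (28/15)^5 = 17210368/759375.

Therefore m_{10} = σ^{10} · C_5 = (17210368/759375) · 42 = 240945152/253125.


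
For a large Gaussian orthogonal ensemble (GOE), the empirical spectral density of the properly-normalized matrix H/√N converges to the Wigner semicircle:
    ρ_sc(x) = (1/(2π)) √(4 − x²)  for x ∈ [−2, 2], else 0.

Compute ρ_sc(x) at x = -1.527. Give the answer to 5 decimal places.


ρ_sc(x) = (1/(2π)) √(4 − x²). With x = -1.527:
  4 − x² = 4 − (-1.527)² = 4 − 2.331729 = 1.668271.
  √(4 − x²) = 1.291616.
  1/(2π) = 0.159155.
  ρ_sc(-1.527) = 0.159155 · 1.291616 = 0.205567.

Rounded to 5 decimal places: ρ_sc(-1.527) ≈ 0.20557.


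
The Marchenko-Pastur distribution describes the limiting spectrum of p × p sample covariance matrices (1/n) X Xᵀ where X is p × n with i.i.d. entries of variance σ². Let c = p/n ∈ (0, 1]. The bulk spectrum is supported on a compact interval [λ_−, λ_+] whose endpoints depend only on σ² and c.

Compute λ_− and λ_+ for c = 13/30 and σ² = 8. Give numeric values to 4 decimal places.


c = 13/30 = 0.433333; √c = 0.658281.
λ_− = σ² (1 − √c)² = 8 · (1 − 0.658281)² = 8 · (0.341719)² = 0.934177.
λ_+ = σ² (1 + √c)² = 8 · (1 + 0.658281)² = 8 · (1.658281)² = 21.999156.

Rounded to 4 decimal places: λ_− ≈ 0.9342, λ_+ ≈ 21.9992.


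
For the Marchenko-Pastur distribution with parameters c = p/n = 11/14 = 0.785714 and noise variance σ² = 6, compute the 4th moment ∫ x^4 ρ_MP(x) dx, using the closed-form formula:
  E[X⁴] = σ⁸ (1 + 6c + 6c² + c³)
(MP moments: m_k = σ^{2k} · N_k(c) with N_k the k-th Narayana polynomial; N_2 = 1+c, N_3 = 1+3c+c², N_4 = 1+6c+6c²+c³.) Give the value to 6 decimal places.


E[X⁴] = σ⁸ (1 + 6c + 6c² + c³) (fourth MP moment). With σ² = 6 (so σ⁸ = 1296) and c = 11/14 = 0.785714: E[X⁴] = 1296 · (1 + 6·0.785714 + 6·(0.785714)² + (0.785714)³) = 1296 · 9.903426.

So E[X^4] = 12834.839650.


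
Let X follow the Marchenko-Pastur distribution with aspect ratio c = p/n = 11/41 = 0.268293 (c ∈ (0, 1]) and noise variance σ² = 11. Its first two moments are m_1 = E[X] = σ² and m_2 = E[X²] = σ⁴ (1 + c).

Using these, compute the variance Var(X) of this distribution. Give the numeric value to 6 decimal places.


m_1 = E[X] = σ² = 11, so m_1² = 121.
m_2 = E[X²] = σ⁴ (1 + c) = 121 · (1 + 0.268293) = 121 · 1.268293 = 153.463415.
(Note m_2 − m_1² simplifies to c · σ⁴ = 0.268293 · 121.)

Var(X) = m_2 − m_1² = 153.463415 − 121 = 32.463415.


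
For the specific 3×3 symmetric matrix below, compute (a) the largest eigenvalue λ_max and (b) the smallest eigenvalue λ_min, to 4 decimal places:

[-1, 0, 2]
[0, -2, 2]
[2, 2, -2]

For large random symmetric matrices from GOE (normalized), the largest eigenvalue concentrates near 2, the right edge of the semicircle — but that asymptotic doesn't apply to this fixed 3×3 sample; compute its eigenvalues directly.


Since M is real symmetric, all three eigenvalues are real; they are the roots of det(λI − M) = λ³ − (tr M) λ² + s λ − det M, where s is the sum of the principal 2×2 minors.
tr M = -1 + (-2) + (-2) = -5.
s = ((-1)·(-2) − 0²) + ((-1)·(-2) − 2²) + ((-2)·(-2) − 2²) = 2 + (-2) + 0 = 0.
det M (expand along row 1) = (-1)·0 − 0·(-4) + 2·4 = 8.
Characteristic polynomial: λ³ + 5λ² − 8 = 0.
Substitute λ = y + (tr M)/3 = y − 1.666667 to remove the quadratic term: y³ + p·y + q = 0 with p = s − (tr M)²/3 = -8.333333 and q = −2(tr M)³/27 + (tr M)·s/3 − det M = 1.259259.
Three real roots ⇒ use the trigonometric (Viète) form: r = 2√(−p/3) = 3.333333, φ = arccos(3q/(p·r)) = arccos(-0.136000) = 1.707219 rad.
y_k = r·cos(φ/3 − 2πk/3) for k = 0, 1, 2 gives y = 2.808003, 0.151529, -2.959531.
λ_k = y_k − 1.666667 gives λ = 1.1413, -1.5151, -4.6262 (check: the sum is -5.0000 = tr M).

Hence λ_max = 1.1413 and λ_min = -4.6262.


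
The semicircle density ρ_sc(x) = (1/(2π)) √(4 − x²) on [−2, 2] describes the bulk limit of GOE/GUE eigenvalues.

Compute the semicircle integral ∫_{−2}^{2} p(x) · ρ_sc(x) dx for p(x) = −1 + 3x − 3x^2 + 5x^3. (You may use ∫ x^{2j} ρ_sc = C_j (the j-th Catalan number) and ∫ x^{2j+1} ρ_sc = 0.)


Write p(x) = Σ a_i x^i, split into monomials and integrate each against ρ_sc separately.
Using ∫ x^{2j} ρ_sc = C_j = (1/(j+1)) C(2j, j) (Catalan numbers) and ∫ x^{2j+1} ρ_sc = 0 (odd monomials vanish by symmetry):
  i = 0 (even): a_0 · C_{0} = -1 · 1 = -1
  i = 1 (odd): ∫ x^1 ρ_sc = 0 (vanishes)
  i = 2 (even): a_2 · C_{1} = -3 · 1 = -3
  i = 3 (odd): ∫ x^3 ρ_sc = 0 (vanishes)

Summing the contributions: ∫_{−2}^{2} p(x) ρ_sc(x) dx = (-1) + (-3) = -4.


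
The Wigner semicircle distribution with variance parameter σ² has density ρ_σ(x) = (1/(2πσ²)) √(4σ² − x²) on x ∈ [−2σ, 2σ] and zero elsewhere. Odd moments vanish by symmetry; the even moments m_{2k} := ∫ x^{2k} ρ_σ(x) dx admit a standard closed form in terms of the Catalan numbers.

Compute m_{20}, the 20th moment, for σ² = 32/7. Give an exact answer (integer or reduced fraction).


By the scaled semicircle moment identity, m_{2k} = σ^{2k} · C_k with k = 10.
C_10 = (1/(k+1)) · C(2k, k) = (1/11) · C(20, 10) = (1/11) · 184756 = 16796.
σ^{2k} = (σ²)^k = (32/7)^10 = 1125899906842624/282475249.

Therefore m_{20} = σ^{20} · C_10 = (1125899906842624/282475249) · 16796 = 18910614835328712704/282475249.


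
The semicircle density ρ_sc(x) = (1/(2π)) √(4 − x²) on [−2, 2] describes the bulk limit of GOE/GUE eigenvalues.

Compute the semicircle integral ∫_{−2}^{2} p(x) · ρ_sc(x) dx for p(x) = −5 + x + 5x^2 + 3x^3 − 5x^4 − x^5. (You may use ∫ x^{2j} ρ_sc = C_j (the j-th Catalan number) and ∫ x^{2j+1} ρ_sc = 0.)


Write p(x) = Σ a_i x^i, split into monomials and integrate each against ρ_sc separately.
Using ∫ x^{2j} ρ_sc = C_j = (1/(j+1)) C(2j, j) (Catalan numbers) and ∫ x^{2j+1} ρ_sc = 0 (odd monomials vanish by symmetry):
  i = 0 (even): a_0 · C_{0} = -5 · 1 = -5
  i = 1 (odd): ∫ x^1 ρ_sc = 0 (vanishes)
  i = 2 (even): a_2 · C_{1} = 5 · 1 = 5
  i = 3 (odd): ∫ x^3 ρ_sc = 0 (vanishes)
  i = 4 (even): a_4 · C_{2} = -5 · 2 = -10
  i = 5 (odd): ∫ x^5 ρ_sc = 0 (vanishes)

Summing the contributions: ∫_{−2}^{2} p(x) ρ_sc(x) dx = (-5) + 5 + (-10) = -10.


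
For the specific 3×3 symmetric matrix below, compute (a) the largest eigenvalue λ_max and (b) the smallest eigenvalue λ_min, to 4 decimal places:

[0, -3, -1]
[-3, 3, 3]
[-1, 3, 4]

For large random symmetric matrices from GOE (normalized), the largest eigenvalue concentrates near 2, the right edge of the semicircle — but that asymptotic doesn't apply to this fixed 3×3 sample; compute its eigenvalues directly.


Since M is real symmetric, all three eigenvalues are real; they are the roots of det(λI − M) = λ³ − (tr M) λ² + s λ − det M, where s is the sum of the principal 2×2 minors.
tr M = 0 + 3 + 4 = 7.
s = (0·3 − (-3)²) + (0·4 − (-1)²) + (3·4 − 3²) = -9 + (-1) + 3 = -7.
det M (expand along row 1) = 0·3 − (-3)·(-9) + (-1)·(-6) = -21.
Characteristic polynomial: λ³ − 7λ² − 7λ + 21 = 0.
Substitute λ = y + (tr M)/3 = y + 2.333333 to remove the quadratic term: y³ + p·y + q = 0 with p = s − (tr M)²/3 = -23.333333 and q = −2(tr M)³/27 + (tr M)·s/3 − det M = -20.740741.
Three real roots ⇒ use the trigonometric (Viète) form: r = 2√(−p/3) = 5.577734, φ = arccos(3q/(p·r)) = arccos(0.478091) = 1.072316 rad.
y_k = r·cos(φ/3 − 2πk/3) for k = 0, 1, 2 gives y = 5.225199, -0.922538, -4.302661.
λ_k = y_k + 2.333333 gives λ = 7.5585, 1.4108, -1.9693 (check: the sum is 7.0000 = tr M).

Hence λ_max = 7.5585 and λ_min = -1.9693.


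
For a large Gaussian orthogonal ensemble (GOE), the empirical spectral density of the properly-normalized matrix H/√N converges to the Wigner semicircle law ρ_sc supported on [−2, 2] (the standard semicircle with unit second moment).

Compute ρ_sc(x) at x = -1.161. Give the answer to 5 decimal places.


ρ_sc(x) = (1/(2π)) √(4 − x²). With x = -1.161:
  4 − x² = 4 − (-1.161)² = 4 − 1.347921 = 2.652079.
  √(4 − x²) = 1.628520.
  1/(2π) = 0.159155.
  ρ_sc(-1.161) = 0.159155 · 1.628520 = 0.259187.

Rounded to 5 decimal places: ρ_sc(-1.161) ≈ 0.25919.


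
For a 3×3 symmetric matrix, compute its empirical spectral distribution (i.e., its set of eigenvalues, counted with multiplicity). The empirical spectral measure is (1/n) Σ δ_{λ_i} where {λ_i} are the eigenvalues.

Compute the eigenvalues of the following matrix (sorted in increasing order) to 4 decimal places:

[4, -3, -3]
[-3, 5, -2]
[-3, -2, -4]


Since M is real symmetric, all three eigenvalues are real; they are the roots of det(λI − M) = λ³ − (tr M) λ² + s λ − det M, where s is the sum of the principal 2×2 minors.
tr M = 4 + 5 + (-4) = 5.
s = (4·5 − (-3)²) + (4·(-4) − (-3)²) + (5·(-4) − (-2)²) = 11 + (-25) + (-24) = -38.
det M (expand along row 1) = 4·(-24) − (-3)·6 + (-3)·21 = -141.
Characteristic polynomial: λ³ − 5λ² − 38λ + 141 = 0.
Substitute λ = y + (tr M)/3 = y + 1.666667 to remove the quadratic term: y³ + p·y + q = 0 with p = s − (tr M)²/3 = -46.333333 and q = −2(tr M)³/27 + (tr M)·s/3 − det M = 68.407407.
Three real roots ⇒ use the trigonometric (Viète) form: r = 2√(−p/3) = 7.859884, φ = arccos(3q/(p·r)) = arccos(-0.563527) = 2.169445 rad.
y_k = r·cos(φ/3 − 2πk/3) for k = 0, 1, 2 gives y = 5.892759, 1.558049, -7.450808.
λ_k = y_k + 1.666667 gives λ = 7.5594, 3.2247, -5.7841 (check: the sum is 5.0000 = tr M).

Eigenvalues sorted in increasing order: [-5.7841, 3.2247, 7.5594].


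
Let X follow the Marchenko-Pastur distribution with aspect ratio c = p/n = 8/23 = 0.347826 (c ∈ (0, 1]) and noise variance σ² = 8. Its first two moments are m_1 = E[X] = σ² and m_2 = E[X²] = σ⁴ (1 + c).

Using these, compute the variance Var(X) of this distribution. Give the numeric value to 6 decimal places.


m_1 = E[X] = σ² = 8, so m_1² = 64.
m_2 = E[X²] = σ⁴ (1 + c) = 64 · (1 + 0.347826) = 64 · 1.347826 = 86.260870.
(Note m_2 − m_1² simplifies to c · σ⁴ = 0.347826 · 64.)

Var(X) = m_2 − m_1² = 86.260870 − 64 = 22.260870.


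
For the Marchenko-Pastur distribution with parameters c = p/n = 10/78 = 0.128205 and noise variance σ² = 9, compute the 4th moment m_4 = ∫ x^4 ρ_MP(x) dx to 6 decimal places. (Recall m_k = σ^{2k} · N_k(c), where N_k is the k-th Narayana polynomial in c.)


E[X⁴] = σ⁸ (1 + 6c + 6c² + c³) (fourth MP moment). With σ² = 9 (so σ⁸ = 6561) and c = 10/78 = 0.128205: E[X⁴] = 6561 · (1 + 6·0.128205 + 6·(0.128205)² + (0.128205)³) = 6561 · 1.869957.

So E[X^4] = 12268.790168.


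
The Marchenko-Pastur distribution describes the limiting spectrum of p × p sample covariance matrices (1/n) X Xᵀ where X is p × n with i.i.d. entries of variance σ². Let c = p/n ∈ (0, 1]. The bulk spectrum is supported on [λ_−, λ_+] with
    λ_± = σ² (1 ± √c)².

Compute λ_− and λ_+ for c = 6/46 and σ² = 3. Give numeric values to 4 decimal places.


c = 6/46 = 0.130435; √c = 0.361158.
λ_− = σ² (1 − √c)² = 3 · (1 − 0.361158)² = 3 · (0.638842)² = 1.224359.
λ_+ = σ² (1 + √c)² = 3 · (1 + 0.361158)² = 3 · (1.361158)² = 5.558250.

Rounded to 4 decimal places: λ_− ≈ 1.2244, λ_+ ≈ 5.5582.


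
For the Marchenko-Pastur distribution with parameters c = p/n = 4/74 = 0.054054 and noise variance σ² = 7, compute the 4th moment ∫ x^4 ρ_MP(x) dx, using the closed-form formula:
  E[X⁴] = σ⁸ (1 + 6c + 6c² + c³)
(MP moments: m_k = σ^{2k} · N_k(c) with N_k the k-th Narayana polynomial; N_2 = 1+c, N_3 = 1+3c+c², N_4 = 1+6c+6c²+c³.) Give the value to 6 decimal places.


E[X⁴] = σ⁸ (1 + 6c + 6c² + c³) (fourth MP moment). With σ² = 7 (so σ⁸ = 2401) and c = 4/74 = 0.054054: E[X⁴] = 2401 · (1 + 6·0.054054 + 6·(0.054054)² + (0.054054)³) = 2401 · 1.342013.

So E[X^4] = 3222.173948.


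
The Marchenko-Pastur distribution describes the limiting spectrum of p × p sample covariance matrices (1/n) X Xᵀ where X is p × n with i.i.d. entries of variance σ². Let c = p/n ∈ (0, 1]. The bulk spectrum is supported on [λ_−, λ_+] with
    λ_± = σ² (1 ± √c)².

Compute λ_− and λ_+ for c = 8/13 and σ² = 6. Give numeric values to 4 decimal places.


c = 8/13 = 0.615385; √c = 0.784465.
λ_− = σ² (1 − √c)² = 6 · (1 − 0.784465)² = 6 · (0.215535)² = 0.278733.
λ_+ = σ² (1 + √c)² = 6 · (1 + 0.784465)² = 6 · (1.784465)² = 19.105882.

Rounded to 4 decimal places: λ_− ≈ 0.2787, λ_+ ≈ 19.1059.


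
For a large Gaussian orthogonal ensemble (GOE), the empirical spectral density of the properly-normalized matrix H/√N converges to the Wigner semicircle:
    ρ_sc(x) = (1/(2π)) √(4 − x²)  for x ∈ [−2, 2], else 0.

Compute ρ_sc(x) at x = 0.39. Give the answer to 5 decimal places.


ρ_sc(x) = (1/(2π)) √(4 − x²). With x = 0.39:
  4 − x² = 4 − (0.39)² = 4 − 0.152100 = 3.847900.
  √(4 − x²) = 1.961606.
  1/(2π) = 0.159155.
  ρ_sc(0.39) = 0.159155 · 1.961606 = 0.312199.

Rounded to 5 decimal places: ρ_sc(0.39) ≈ 0.31220.


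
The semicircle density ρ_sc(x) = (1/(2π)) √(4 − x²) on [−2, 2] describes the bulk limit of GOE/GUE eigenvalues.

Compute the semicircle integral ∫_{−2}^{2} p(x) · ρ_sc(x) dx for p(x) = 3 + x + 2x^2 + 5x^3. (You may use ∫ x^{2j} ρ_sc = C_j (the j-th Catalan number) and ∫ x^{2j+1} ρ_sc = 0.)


Write p(x) = Σ a_i x^i, split into monomials and integrate each against ρ_sc separately.
Using ∫ x^{2j} ρ_sc = C_j = (1/(j+1)) C(2j, j) (Catalan numbers) and ∫ x^{2j+1} ρ_sc = 0 (odd monomials vanish by symmetry):
  i = 0 (even): a_0 · C_{0} = 3 · 1 = 3
  i = 1 (odd): ∫ x^1 ρ_sc = 0 (vanishes)
  i = 2 (even): a_2 · C_{1} = 2 · 1 = 2
  i = 3 (odd): ∫ x^3 ρ_sc = 0 (vanishes)

Summing the contributions: ∫_{−2}^{2} p(x) ρ_sc(x) dx = 3 + 2 = 5.


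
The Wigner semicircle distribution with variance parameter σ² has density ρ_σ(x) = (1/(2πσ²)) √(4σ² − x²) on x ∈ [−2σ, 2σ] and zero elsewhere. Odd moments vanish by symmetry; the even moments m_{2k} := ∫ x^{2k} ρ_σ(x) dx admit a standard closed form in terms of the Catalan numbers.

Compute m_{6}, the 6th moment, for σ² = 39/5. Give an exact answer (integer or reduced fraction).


By the scaled semicircle moment identity, m_{2k} = σ^{2k} · C_k with k = 3.
C_3 = (1/(k+1)) · C(2k, k) = (1/4) · C(6, 3) = (1/4) · 20 = 5.
σ^{2k} = (σ²)^k = (39/5)^3 = 59319/125.

Therefore m_{6} = σ^{6} · C_3 = (59319/125) · 5 = 59319/25.


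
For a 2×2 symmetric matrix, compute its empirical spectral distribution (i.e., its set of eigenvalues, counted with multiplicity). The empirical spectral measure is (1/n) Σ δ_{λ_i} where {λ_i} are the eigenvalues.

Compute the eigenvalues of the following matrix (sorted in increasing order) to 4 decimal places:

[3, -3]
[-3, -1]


Since M is real symmetric, both eigenvalues are real; they are the roots of det(λI − M) = λ² − (tr M) λ + det M.
tr M = 3 + (-1) = 2.
det M = 3·(-1) − (-3)² = -3 − 9 = -12.
Characteristic polynomial: λ² − 2λ − 12 = 0.
Discriminant Δ = (tr M)² − 4·det M = 4 − (-48) = 52; √Δ = 7.211103.
λ = (tr M ± √Δ)/2 = (2 ± 7.211103)/2, giving (tr M − √Δ)/2 = -2.6056 and (tr M + √Δ)/2 = 4.6056.

Eigenvalues sorted in increasing order: [-2.6056, 4.6056].


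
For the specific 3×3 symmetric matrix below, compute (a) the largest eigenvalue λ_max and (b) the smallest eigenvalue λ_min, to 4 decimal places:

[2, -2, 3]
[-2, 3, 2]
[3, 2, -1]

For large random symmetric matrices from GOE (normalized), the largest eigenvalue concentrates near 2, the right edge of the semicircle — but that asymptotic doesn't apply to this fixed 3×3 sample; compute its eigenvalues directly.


Since M is real symmetric, all three eigenvalues are real; they are the roots of det(λI − M) = λ³ − (tr M) λ² + s λ − det M, where s is the sum of the principal 2×2 minors.
tr M = 2 + 3 + (-1) = 4.
s = (2·3 − (-2)²) + (2·(-1) − 3²) + (3·(-1) − 2²) = 2 + (-11) + (-7) = -16.
det M (expand along row 1) = 2·(-7) − (-2)·(-4) + 3·(-13) = -61.
Characteristic polynomial: λ³ − 4λ² − 16λ + 61 = 0.
Substitute λ = y + (tr M)/3 = y + 1.333333 to remove the quadratic term: y³ + p·y + q = 0 with p = s − (tr M)²/3 = -21.333333 and q = −2(tr M)³/27 + (tr M)·s/3 − det M = 34.925926.
Three real roots ⇒ use the trigonometric (Viète) form: r = 2√(−p/3) = 5.333333, φ = arccos(3q/(p·r)) = arccos(-0.920898) = 2.741175 rad.
y_k = r·cos(φ/3 − 2πk/3) for k = 0, 1, 2 gives y = 3.257603, 2.028295, -5.285897.
λ_k = y_k + 1.333333 gives λ = 4.5909, 3.3616, -3.9526 (check: the sum is 4.0000 = tr M).

Hence λ_max = 4.5909 and λ_min = -3.9526.


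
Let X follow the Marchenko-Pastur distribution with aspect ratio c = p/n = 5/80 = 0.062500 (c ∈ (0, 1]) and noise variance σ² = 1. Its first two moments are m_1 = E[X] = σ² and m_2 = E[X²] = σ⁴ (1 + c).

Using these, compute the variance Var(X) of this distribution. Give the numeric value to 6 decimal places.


m_1 = E[X] = σ² = 1, so m_1² = 1.
m_2 = E[X²] = σ⁴ (1 + c) = 1 · (1 + 0.062500) = 1 · 1.062500 = 1.062500.
(Note m_2 − m_1² simplifies to c · σ⁴ = 0.062500 · 1.)

Var(X) = m_2 − m_1² = 1.062500 − 1 = 0.062500.


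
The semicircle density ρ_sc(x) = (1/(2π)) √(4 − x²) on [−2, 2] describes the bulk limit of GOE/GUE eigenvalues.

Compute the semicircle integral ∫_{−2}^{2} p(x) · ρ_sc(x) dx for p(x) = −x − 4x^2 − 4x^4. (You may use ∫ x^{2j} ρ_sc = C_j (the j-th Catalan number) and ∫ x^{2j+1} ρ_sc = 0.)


Write p(x) = Σ a_i x^i, split into monomials and integrate each against ρ_sc separately.
Using ∫ x^{2j} ρ_sc = C_j = (1/(j+1)) C(2j, j) (Catalan numbers) and ∫ x^{2j+1} ρ_sc = 0 (odd monomials vanish by symmetry):
  i = 1 (odd): ∫ x^1 ρ_sc = 0 (vanishes)
  i = 2 (even): a_2 · C_{1} = -4 · 1 = -4
  i = 4 (even): a_4 · C_{2} = -4 · 2 = -8

Summing the contributions: ∫_{−2}^{2} p(x) ρ_sc(x) dx = (-4) + (-8) = -12.


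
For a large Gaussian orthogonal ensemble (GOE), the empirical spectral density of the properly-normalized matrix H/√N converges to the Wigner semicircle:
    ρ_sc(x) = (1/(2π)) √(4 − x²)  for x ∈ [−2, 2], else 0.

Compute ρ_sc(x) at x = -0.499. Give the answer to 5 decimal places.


ρ_sc(x) = (1/(2π)) √(4 − x²). With x = -0.499:
  4 − x² = 4 − (-0.499)² = 4 − 0.249001 = 3.750999.
  √(4 − x²) = 1.936750.
  1/(2π) = 0.159155.
  ρ_sc(-0.499) = 0.159155 · 1.936750 = 0.308243.

Rounded to 5 decimal places: ρ_sc(-0.499) ≈ 0.30824.


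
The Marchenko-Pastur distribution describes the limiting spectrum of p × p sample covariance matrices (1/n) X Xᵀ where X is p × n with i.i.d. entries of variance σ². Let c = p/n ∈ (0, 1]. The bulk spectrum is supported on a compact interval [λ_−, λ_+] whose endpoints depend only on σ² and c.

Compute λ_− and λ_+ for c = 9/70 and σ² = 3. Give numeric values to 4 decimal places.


c = 9/70 = 0.128571; √c = 0.358569.
λ_− = σ² (1 − √c)² = 3 · (1 − 0.358569)² = 3 · (0.641431)² = 1.234303.
λ_+ = σ² (1 + √c)² = 3 · (1 + 0.358569)² = 3 · (1.358569)² = 5.537126.

Rounded to 4 decimal places: λ_− ≈ 1.2343, λ_+ ≈ 5.5371.


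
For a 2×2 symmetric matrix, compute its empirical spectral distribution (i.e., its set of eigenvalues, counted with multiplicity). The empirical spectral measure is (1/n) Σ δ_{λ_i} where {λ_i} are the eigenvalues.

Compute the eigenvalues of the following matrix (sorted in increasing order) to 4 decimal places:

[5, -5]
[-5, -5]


Since M is real symmetric, both eigenvalues are real; they are the roots of det(λI − M) = λ² − (tr M) λ + det M.
tr M = 5 + (-5) = 0.
det M = 5·(-5) − (-5)² = -25 − 25 = -50.
Characteristic polynomial: λ² − 50 = 0.
Discriminant Δ = (tr M)² − 4·det M = 0 − (-200) = 200; √Δ = 14.142136.
λ = (tr M ± √Δ)/2 = (0 ± 14.142136)/2, giving (tr M − √Δ)/2 = -7.0711 and (tr M + √Δ)/2 = 7.0711.

Eigenvalues sorted in increasing order: [-7.0711, 7.0711].


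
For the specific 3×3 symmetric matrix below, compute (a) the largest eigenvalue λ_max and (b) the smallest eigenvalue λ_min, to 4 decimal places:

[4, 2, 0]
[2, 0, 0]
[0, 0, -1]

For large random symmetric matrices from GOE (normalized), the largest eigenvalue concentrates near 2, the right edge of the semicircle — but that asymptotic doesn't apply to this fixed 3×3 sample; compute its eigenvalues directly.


Since M is real symmetric, all three eigenvalues are real; they are the roots of det(λI − M) = λ³ − (tr M) λ² + s λ − det M, where s is the sum of the principal 2×2 minors.
tr M = 4 + 0 + (-1) = 3.
s = (4·0 − 2²) + (4·(-1) − 0²) + (0·(-1) − 0²) = -4 + (-4) + 0 = -8.
det M (expand along row 1) = 4·0 − 2·(-2) + 0·0 = 4.
Characteristic polynomial: λ³ − 3λ² − 8λ − 4 = 0.
Substitute λ = y + (tr M)/3 = y + 1.000000 to remove the quadratic term: y³ + p·y + q = 0 with p = s − (tr M)²/3 = -11.000000 and q = −2(tr M)³/27 + (tr M)·s/3 − det M = -14.000000.
Three real roots ⇒ use the trigonometric (Viète) form: r = 2√(−p/3) = 3.829708, φ = arccos(3q/(p·r)) = arccos(0.996990) = 0.077605 rad.
y_k = r·cos(φ/3 − 2πk/3) for k = 0, 1, 2 gives y = 3.828427, -1.828427, -2.000000.
λ_k = y_k + 1.000000 gives λ = 4.8284, -0.8284, -1.0000 (check: the sum is 3.0000 = tr M).

Hence λ_max = 4.8284 and λ_min = -1.0000.


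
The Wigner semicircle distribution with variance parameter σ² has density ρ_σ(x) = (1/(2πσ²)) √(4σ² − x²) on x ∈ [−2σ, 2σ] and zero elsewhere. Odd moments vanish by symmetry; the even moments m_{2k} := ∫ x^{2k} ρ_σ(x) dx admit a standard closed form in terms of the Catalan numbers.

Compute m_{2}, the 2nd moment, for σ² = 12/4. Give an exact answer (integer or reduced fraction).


By the scaled semicircle moment identity, m_{2k} = σ^{2k} · C_k with k = 1.
C_1 = (1/(k+1)) · C(2k, k) = (1/2) · C(2, 1) = (1/2) · 2 = 1.
σ^{2k} = (σ²)^k = (12/4)^1 = 3.

Therefore m_{2} = σ^{2} · C_1 = 3 · 1 = 3.


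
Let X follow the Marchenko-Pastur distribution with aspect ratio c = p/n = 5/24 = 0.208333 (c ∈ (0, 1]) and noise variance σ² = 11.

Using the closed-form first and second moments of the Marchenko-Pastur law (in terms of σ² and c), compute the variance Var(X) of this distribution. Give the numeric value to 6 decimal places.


Recall the MP moments m_1 = E[X] = σ² and m_2 = E[X²] = σ⁴ (1 + c).
m_1 = E[X] = σ² = 11, so m_1² = 121.
m_2 = E[X²] = σ⁴ (1 + c) = 121 · (1 + 0.208333) = 121 · 1.208333 = 146.208333.
(Note m_2 − m_1² simplifies to c · σ⁴ = 0.208333 · 121.)

Var(X) = m_2 − m_1² = 146.208333 − 121 = 25.208333.


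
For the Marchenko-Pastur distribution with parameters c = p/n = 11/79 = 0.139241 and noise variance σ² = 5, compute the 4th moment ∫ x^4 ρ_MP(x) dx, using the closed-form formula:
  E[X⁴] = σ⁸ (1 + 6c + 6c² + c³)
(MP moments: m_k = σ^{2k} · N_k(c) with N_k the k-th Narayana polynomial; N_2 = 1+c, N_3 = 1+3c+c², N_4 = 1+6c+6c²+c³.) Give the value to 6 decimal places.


E[X⁴] = σ⁸ (1 + 6c + 6c² + c³) (fourth MP moment). With σ² = 5 (so σ⁸ = 625) and c = 11/79 = 0.139241: E[X⁴] = 625 · (1 + 6·0.139241 + 6·(0.139241)² + (0.139241)³) = 625 · 1.954470.

So E[X^4] = 1221.543833.


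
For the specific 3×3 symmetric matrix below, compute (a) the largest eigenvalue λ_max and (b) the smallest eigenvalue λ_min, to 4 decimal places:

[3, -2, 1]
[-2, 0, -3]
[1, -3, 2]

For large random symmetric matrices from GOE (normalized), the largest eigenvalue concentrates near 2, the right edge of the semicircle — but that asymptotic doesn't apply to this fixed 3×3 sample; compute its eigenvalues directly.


Since M is real symmetric, all three eigenvalues are real; they are the roots of det(λI − M) = λ³ − (tr M) λ² + s λ − det M, where s is the sum of the principal 2×2 minors.
tr M = 3 + 0 + 2 = 5.
s = (3·0 − (-2)²) + (3·2 − 1²) + (0·2 − (-3)²) = -4 + 5 + (-9) = -8.
det M (expand along row 1) = 3·(-9) − (-2)·(-1) + 1·6 = -23.
Characteristic polynomial: λ³ − 5λ² − 8λ + 23 = 0.
Substitute λ = y + (tr M)/3 = y + 1.666667 to remove the quadratic term: y³ + p·y + q = 0 with p = s − (tr M)²/3 = -16.333333 and q = −2(tr M)³/27 + (tr M)·s/3 − det M = 0.407407.
Three real roots ⇒ use the trigonometric (Viète) form: r = 2√(−p/3) = 4.666667, φ = arccos(3q/(p·r)) = arccos(-0.016035) = 1.586832 rad.
y_k = r·cos(φ/3 − 2πk/3) for k = 0, 1, 2 gives y = 4.028922, 0.024944, -4.053866.
λ_k = y_k + 1.666667 gives λ = 5.6956, 1.6916, -2.3872 (check: the sum is 5.0000 = tr M).

Hence λ_max = 5.6956 and λ_min = -2.3872.


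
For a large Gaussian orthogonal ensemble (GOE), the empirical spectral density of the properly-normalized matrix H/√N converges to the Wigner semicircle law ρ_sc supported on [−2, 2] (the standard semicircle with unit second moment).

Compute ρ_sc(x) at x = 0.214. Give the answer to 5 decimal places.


ρ_sc(x) = (1/(2π)) √(4 − x²). With x = 0.214:
  4 − x² = 4 − (0.214)² = 4 − 0.045796 = 3.954204.
  √(4 − x²) = 1.988518.
  1/(2π) = 0.159155.
  ρ_sc(0.214) = 0.159155 · 1.988518 = 0.316482.

Rounded to 5 decimal places: ρ_sc(0.214) ≈ 0.31648.


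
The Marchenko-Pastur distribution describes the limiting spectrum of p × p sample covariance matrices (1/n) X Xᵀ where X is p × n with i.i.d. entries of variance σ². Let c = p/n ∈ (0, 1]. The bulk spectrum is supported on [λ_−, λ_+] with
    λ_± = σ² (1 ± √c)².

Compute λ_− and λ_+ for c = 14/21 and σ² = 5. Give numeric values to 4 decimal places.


c = 14/21 = 0.666667; √c = 0.816497.
λ_− = σ² (1 − √c)² = 5 · (1 − 0.816497)² = 5 · (0.183503)² = 0.168368.
λ_+ = σ² (1 + √c)² = 5 · (1 + 0.816497)² = 5 · (1.816497)² = 16.498299.

Rounded to 4 decimal places: λ_− ≈ 0.1684, λ_+ ≈ 16.4983.


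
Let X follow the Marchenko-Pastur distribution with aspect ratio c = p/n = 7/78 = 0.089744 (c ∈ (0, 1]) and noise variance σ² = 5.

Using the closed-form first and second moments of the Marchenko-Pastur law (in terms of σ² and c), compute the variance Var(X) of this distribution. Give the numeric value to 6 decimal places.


Recall the MP moments m_1 = E[X] = σ² and m_2 = E[X²] = σ⁴ (1 + c).
m_1 = E[X] = σ² = 5, so m_1² = 25.
m_2 = E[X²] = σ⁴ (1 + c) = 25 · (1 + 0.089744) = 25 · 1.089744 = 27.243590.
(Note m_2 − m_1² simplifies to c · σ⁴ = 0.089744 · 25.)

Var(X) = m_2 − m_1² = 27.243590 − 25 = 2.243590.


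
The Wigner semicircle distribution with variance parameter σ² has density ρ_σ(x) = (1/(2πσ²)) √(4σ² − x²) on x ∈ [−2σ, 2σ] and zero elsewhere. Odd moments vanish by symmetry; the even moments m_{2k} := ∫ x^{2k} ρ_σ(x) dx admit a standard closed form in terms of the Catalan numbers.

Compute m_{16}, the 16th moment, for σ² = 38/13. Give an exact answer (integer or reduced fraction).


By the scaled semicircle moment identity, m_{2k} = σ^{2k} · C_k with k = 8.
C_8 = (1/(k+1)) · C(2k, k) = (1/9) · C(16, 8) = (1/9) · 12870 = 1430.
σ^{2k} = (σ²)^k = (38/13)^8 = 4347792138496/815730721.

Therefore m_{16} = σ^{16} · C_8 = (4347792138496/815730721) · 1430 = 478257135234560/62748517.


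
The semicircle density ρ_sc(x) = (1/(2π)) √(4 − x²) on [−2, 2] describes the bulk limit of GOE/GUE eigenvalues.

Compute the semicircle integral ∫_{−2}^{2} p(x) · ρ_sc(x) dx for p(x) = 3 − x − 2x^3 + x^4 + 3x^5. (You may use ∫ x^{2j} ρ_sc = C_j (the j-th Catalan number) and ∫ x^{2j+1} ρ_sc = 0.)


Write p(x) = Σ a_i x^i, split into monomials and integrate each against ρ_sc separately.
Using ∫ x^{2j} ρ_sc = C_j = (1/(j+1)) C(2j, j) (Catalan numbers) and ∫ x^{2j+1} ρ_sc = 0 (odd monomials vanish by symmetry):
  i = 0 (even): a_0 · C_{0} = 3 · 1 = 3
  i = 1 (odd): ∫ x^1 ρ_sc = 0 (vanishes)
  i = 3 (odd): ∫ x^3 ρ_sc = 0 (vanishes)
  i = 4 (even): a_4 · C_{2} = 1 · 2 = 2
  i = 5 (odd): ∫ x^5 ρ_sc = 0 (vanishes)

Summing the contributions: ∫_{−2}^{2} p(x) ρ_sc(x) dx = 3 + 2 = 5.


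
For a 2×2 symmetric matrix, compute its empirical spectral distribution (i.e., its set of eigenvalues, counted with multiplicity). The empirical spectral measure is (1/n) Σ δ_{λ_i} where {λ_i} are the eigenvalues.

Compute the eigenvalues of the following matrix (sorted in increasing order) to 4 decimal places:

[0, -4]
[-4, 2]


Since M is real symmetric, both eigenvalues are real; they are the roots of det(λI − M) = λ² − (tr M) λ + det M.
tr M = 0 + 2 = 2.
det M = 0·2 − (-4)² = 0 − 16 = -16.
Characteristic polynomial: λ² − 2λ − 16 = 0.
Discriminant Δ = (tr M)² − 4·det M = 4 − (-64) = 68; √Δ = 8.246211.
λ = (tr M ± √Δ)/2 = (2 ± 8.246211)/2, giving (tr M − √Δ)/2 = -3.1231 and (tr M + √Δ)/2 = 5.1231.

Eigenvalues sorted in increasing order: [-3.1231, 5.1231].


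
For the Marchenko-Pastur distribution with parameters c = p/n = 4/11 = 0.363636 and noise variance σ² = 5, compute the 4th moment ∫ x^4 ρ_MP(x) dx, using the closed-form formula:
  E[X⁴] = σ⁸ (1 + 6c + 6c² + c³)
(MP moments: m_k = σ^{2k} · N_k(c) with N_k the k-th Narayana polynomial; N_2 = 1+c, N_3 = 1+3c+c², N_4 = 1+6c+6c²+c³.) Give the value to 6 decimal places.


E[X⁴] = σ⁸ (1 + 6c + 6c² + c³) (fourth MP moment). With σ² = 5 (so σ⁸ = 625) and c = 4/11 = 0.363636: E[X⁴] = 625 · (1 + 6·0.363636 + 6·(0.363636)² + (0.363636)³) = 625 · 4.023291.

So E[X^4] = 2514.556724.


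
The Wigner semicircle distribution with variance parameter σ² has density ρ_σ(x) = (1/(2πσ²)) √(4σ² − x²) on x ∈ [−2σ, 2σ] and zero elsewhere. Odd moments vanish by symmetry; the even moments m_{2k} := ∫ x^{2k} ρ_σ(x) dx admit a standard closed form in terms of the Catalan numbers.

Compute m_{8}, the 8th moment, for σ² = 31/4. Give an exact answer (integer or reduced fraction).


By the scaled semicircle moment identity, m_{2k} = σ^{2k} · C_k with k = 4.
C_4 = (1/(k+1)) · C(2k, k) = (1/5) · C(8, 4) = (1/5) · 70 = 14.
σ^{2k} = (σ²)^k = (31/4)^4 = 923521/256.

Therefore m_{8} = σ^{8} · C_4 = (923521/256) · 14 = 6464647/128.


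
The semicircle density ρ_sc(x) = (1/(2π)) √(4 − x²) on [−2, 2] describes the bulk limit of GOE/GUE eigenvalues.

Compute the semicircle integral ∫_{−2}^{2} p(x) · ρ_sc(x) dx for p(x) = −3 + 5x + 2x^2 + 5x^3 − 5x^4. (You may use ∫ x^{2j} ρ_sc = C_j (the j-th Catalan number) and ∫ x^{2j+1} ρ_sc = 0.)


Write p(x) = Σ a_i x^i, split into monomials and integrate each against ρ_sc separately.
Using ∫ x^{2j} ρ_sc = C_j = (1/(j+1)) C(2j, j) (Catalan numbers) and ∫ x^{2j+1} ρ_sc = 0 (odd monomials vanish by symmetry):
  i = 0 (even): a_0 · C_{0} = -3 · 1 = -3
  i = 1 (odd): ∫ x^1 ρ_sc = 0 (vanishes)
  i = 2 (even): a_2 · C_{1} = 2 · 1 = 2
  i = 3 (odd): ∫ x^3 ρ_sc = 0 (vanishes)
  i = 4 (even): a_4 · C_{2} = -5 · 2 = -10

Summing the contributions: ∫_{−2}^{2} p(x) ρ_sc(x) dx = (-3) + 2 + (-10) = -11.


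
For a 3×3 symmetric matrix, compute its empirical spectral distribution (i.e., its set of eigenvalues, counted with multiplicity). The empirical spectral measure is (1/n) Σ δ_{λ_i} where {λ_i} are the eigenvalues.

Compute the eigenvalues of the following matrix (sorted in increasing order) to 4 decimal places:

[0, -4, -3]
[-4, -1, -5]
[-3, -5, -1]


Since M is real symmetric, all three eigenvalues are real; they are the roots of det(λI − M) = λ³ − (tr M) λ² + s λ − det M, where s is the sum of the principal 2×2 minors.
tr M = 0 + (-1) + (-1) = -2.
s = (0·(-1) − (-4)²) + (0·(-1) − (-3)²) + ((-1)·(-1) − (-5)²) = -16 + (-9) + (-24) = -49.
det M (expand along row 1) = 0·(-24) − (-4)·(-11) + (-3)·17 = -95.
Characteristic polynomial: λ³ + 2λ² − 49λ + 95 = 0.
Substitute λ = y + (tr M)/3 = y − 0.666667 to remove the quadratic term: y³ + p·y + q = 0 with p = s − (tr M)²/3 = -50.333333 and q = −2(tr M)³/27 + (tr M)·s/3 − det M = 128.259259.
Three real roots ⇒ use the trigonometric (Viète) form: r = 2√(−p/3) = 8.192137, φ = arccos(3q/(p·r)) = arccos(-0.933162) = 2.773908 rad.
y_k = r·cos(φ/3 − 2πk/3) for k = 0, 1, 2 gives y = 4.932693, 3.197993, -8.130686.
λ_k = y_k − 0.666667 gives λ = 4.2660, 2.5313, -8.7974 (check: the sum is -2.0000 = tr M).

Eigenvalues sorted in increasing order: [-8.7974, 2.5313, 4.2660].


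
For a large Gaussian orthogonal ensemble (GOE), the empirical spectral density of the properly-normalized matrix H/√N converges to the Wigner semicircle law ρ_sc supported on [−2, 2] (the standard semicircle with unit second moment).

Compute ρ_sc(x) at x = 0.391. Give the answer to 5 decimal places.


ρ_sc(x) = (1/(2π)) √(4 − x²). With x = 0.391:
  4 − x² = 4 − (0.391)² = 4 − 0.152881 = 3.847119.
  √(4 − x²) = 1.961407.
  1/(2π) = 0.159155.
  ρ_sc(0.391) = 0.159155 · 1.961407 = 0.312168.

Rounded to 5 decimal places: ρ_sc(0.391) ≈ 0.31217.


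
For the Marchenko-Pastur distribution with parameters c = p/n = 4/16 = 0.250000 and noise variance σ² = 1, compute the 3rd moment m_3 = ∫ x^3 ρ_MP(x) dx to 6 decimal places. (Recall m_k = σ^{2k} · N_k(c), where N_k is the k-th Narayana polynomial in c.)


E[X³] = σ⁶ (1 + 3c + c²) (third MP moment). With σ² = 1 (so σ⁶ = 1) and c = 4/16 = 0.250000: E[X³] = 1 · (1 + 3·0.250000 + (0.250000)²) = 1 · 1.812500.

So E[X^3] = 1.812500.


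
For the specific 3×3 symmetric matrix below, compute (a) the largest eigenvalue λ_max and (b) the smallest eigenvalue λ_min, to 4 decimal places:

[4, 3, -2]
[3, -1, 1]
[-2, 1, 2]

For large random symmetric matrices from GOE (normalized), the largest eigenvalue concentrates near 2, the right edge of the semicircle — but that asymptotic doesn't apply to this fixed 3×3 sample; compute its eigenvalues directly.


Since M is real symmetric, all three eigenvalues are real; they are the roots of det(λI − M) = λ³ − (tr M) λ² + s λ − det M, where s is the sum of the principal 2×2 minors.
tr M = 4 + (-1) + 2 = 5.
s = (4·(-1) − 3²) + (4·2 − (-2)²) + ((-1)·2 − 1²) = -13 + 4 + (-3) = -12.
det M (expand along row 1) = 4·(-3) − 3·8 + (-2)·1 = -38.
Characteristic polynomial: λ³ − 5λ² − 12λ + 38 = 0.
Substitute λ = y + (tr M)/3 = y + 1.666667 to remove the quadratic term: y³ + p·y + q = 0 with p = s − (tr M)²/3 = -20.333333 and q = −2(tr M)³/27 + (tr M)·s/3 − det M = 8.740741.
Three real roots ⇒ use the trigonometric (Viète) form: r = 2√(−p/3) = 5.206833, φ = arccos(3q/(p·r)) = arccos(-0.247678) = 1.821079 rad.
y_k = r·cos(φ/3 − 2πk/3) for k = 0, 1, 2 gives y = 4.276621, 0.433890, -4.710511.
λ_k = y_k + 1.666667 gives λ = 5.9433, 2.1006, -3.0438 (check: the sum is 5.0000 = tr M).

Hence λ_max = 5.9433 and λ_min = -3.0438.


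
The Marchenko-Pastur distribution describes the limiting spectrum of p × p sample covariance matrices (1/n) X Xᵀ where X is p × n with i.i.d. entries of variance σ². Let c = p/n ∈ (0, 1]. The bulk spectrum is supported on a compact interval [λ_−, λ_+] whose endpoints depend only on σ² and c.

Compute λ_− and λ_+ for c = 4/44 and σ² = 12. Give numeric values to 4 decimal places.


c = 4/44 = 0.090909; √c = 0.301511.
λ_− = σ² (1 − √c)² = 12 · (1 − 0.301511)² = 12 · (0.698489)² = 5.854637.
λ_+ = σ² (1 + √c)² = 12 · (1 + 0.301511)² = 12 · (1.301511)² = 20.327181.

Rounded to 4 decimal places: λ_− ≈ 5.8546, λ_+ ≈ 20.3272.


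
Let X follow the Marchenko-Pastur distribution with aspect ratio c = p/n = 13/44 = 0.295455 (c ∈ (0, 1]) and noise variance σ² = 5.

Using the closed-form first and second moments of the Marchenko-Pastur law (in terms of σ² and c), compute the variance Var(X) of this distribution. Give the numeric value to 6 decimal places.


Recall the MP moments m_1 = E[X] = σ² and m_2 = E[X²] = σ⁴ (1 + c).
m_1 = E[X] = σ² = 5, so m_1² = 25.
m_2 = E[X²] = σ⁴ (1 + c) = 25 · (1 + 0.295455) = 25 · 1.295455 = 32.386364.
(Note m_2 − m_1² simplifies to c · σ⁴ = 0.295455 · 25.)

Var(X) = m_2 − m_1² = 32.386364 − 25 = 7.386364.


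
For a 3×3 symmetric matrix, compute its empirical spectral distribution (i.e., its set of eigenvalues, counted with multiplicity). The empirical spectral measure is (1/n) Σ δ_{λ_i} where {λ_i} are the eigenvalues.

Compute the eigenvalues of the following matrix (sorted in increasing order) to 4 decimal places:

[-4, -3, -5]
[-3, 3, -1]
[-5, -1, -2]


Since M is real symmetric, all three eigenvalues are real; they are the roots of det(λI − M) = λ³ − (tr M) λ² + s λ − det M, where s is the sum of the principal 2×2 minors.
tr M = -4 + 3 + (-2) = -3.
s = ((-4)·3 − (-3)²) + ((-4)·(-2) − (-5)²) + (3·(-2) − (-1)²) = -21 + (-17) + (-7) = -45.
det M (expand along row 1) = (-4)·(-7) − (-3)·1 + (-5)·18 = -59.
Characteristic polynomial: λ³ + 3λ² − 45λ + 59 = 0.
Substitute λ = y + (tr M)/3 = y − 1.000000 to remove the quadratic term: y³ + p·y + q = 0 with p = s − (tr M)²/3 = -48.000000 and q = −2(tr M)³/27 + (tr M)·s/3 − det M = 106.000000.
Three real roots ⇒ use the trigonometric (Viète) form: r = 2√(−p/3) = 8.000000, φ = arccos(3q/(p·r)) = arccos(-0.828125) = 2.546551 rad.
y_k = r·cos(φ/3 − 2πk/3) for k = 0, 1, 2 gives y = 5.286772, 2.556377, -7.843149.
λ_k = y_k − 1.000000 gives λ = 4.2868, 1.5564, -8.8431 (check: the sum is -3.0000 = tr M).

Eigenvalues sorted in increasing order: [-8.8431, 1.5564, 4.2868].


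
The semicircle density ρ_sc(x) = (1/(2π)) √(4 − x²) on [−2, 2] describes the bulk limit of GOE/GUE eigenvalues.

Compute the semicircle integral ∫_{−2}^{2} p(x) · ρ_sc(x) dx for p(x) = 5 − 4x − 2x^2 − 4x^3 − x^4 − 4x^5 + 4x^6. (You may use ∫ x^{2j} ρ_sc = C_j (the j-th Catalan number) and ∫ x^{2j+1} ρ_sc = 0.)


Write p(x) = Σ a_i x^i, split into monomials and integrate each against ρ_sc separately.
Using ∫ x^{2j} ρ_sc = C_j = (1/(j+1)) C(2j, j) (Catalan numbers) and ∫ x^{2j+1} ρ_sc = 0 (odd monomials vanish by symmetry):
  i = 0 (even): a_0 · C_{0} = 5 · 1 = 5
  i = 1 (odd): ∫ x^1 ρ_sc = 0 (vanishes)
  i = 2 (even): a_2 · C_{1} = -2 · 1 = -2
  i = 3 (odd): ∫ x^3 ρ_sc = 0 (vanishes)
  i = 4 (even): a_4 · C_{2} = -1 · 2 = -2
  i = 5 (odd): ∫ x^5 ρ_sc = 0 (vanishes)
  i = 6 (even): a_6 · C_{3} = 4 · 5 = 20

Summing the contributions: ∫_{−2}^{2} p(x) ρ_sc(x) dx = 5 + (-2) + (-2) + 20 = 21.
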